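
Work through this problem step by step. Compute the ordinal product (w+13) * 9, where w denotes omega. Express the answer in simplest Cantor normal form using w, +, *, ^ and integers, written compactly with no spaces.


Compute (w+13) * 9.
Ordinal * is associative and left-distributive over +, but NOT commutative; for finite n>1, n*w = w but w*n stays w*n.
(w+13) * 9 = (w+13) repeated 9 times. Each intermediate +13 is absorbed by the following w; only the last survives: w*9+13.
Result = w*9+13

w*9+13


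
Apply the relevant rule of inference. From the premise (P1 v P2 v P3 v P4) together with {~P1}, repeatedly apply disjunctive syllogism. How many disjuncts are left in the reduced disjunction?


Original disjuncts (4): P1, P2, P3, P4
Negated (eliminate): ~P1
Remaining disjuncts: P2, P3, P4
Count = 4 - 1 = 3

3


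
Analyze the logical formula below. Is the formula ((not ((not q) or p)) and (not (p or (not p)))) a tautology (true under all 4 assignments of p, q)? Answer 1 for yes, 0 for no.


Check all 4 assignments:
p=0, q=0: 0
p=0, q=1: 0
p=1, q=0: 0
p=1, q=1: 0
Satisfying count = 0/4.
Tautology iff count = 4: no.

0


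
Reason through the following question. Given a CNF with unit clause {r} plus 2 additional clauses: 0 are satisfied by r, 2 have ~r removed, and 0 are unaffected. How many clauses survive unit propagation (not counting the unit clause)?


Satisfied (removed): 0
Shortened (remain): 2
Unchanged (remain): 0
Remaining = 2 + 0 = 2

2


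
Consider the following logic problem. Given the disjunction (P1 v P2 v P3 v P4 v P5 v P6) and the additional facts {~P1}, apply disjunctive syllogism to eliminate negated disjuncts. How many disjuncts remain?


Original disjuncts (6): P1, P2, P3, P4, P5, P6
Negated (eliminate): ~P1
Remaining disjuncts: P2, P3, P4, P5, P6
Count = 6 - 1 = 5

5


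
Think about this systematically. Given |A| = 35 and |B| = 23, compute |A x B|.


The Cartesian product A x B contains all ordered pairs (a, b).
|A x B| = |A| * |B| = 35 * 23 = 805

805


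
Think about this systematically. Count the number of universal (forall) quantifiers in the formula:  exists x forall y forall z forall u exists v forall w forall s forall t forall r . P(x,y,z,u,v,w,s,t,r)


Quantifier prefix: exists x forall y forall z forall u exists v forall w forall s forall t forall r
Mark each quantifier type:
  E U U U E U U U U
Universal count = 7, Existential count = 2
Asked for universal (forall) quantifiers: 7

7


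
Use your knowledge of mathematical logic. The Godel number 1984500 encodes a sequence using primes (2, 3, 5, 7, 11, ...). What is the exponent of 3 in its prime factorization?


Factorize 1984500 by dividing by 3 repeatedly.
Division steps: 3 divides 1984500 exactly 4 time(s).
Exponent of 3 = 4

4


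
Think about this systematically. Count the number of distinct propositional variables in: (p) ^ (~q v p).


Identify each variable that appears in the formula.
Variables found: p, q
Count = 2

2


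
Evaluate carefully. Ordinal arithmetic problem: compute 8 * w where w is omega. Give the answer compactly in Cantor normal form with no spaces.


Compute 8 * w.
Ordinal * is associative and left-distributive over +, but NOT commutative; for finite n>1, n*w = w but w*n stays w*n.
For finite n>0, n * w = sup{n*k : k<w} = w. So 8 * w = w.
Result = w

w


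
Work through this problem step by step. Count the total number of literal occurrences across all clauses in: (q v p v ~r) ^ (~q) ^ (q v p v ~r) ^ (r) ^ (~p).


Counting literals in each clause:
Clause 1: 3 literal(s)
Clause 2: 1 literal(s)
Clause 3: 3 literal(s)
Clause 4: 1 literal(s)
Clause 5: 1 literal(s)
Total = 9

9


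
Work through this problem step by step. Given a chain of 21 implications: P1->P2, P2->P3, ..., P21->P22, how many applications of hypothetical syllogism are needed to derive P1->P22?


With 21 implications in a chain connecting 22 propositions:
P1->P2, P2->P3, ..., P21->P22
Steps needed = (number of implications) - 1 = 21 - 1 = 20

20


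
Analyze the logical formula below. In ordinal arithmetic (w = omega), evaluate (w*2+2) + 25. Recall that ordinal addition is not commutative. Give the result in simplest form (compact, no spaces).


Compute (w*2+2) + 25.
Ordinal + is associative but NOT commutative; for finite n>0, n + w = w but w + n stays w+n.
By associativity: (w*2+2) + 25 = w*2 + (2+25) = w*2+27.
Result = w*2+27

w*2+27


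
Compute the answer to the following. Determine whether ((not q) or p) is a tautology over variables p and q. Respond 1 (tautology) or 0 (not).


Check all 4 assignments:
p=0, q=0: 1
p=0, q=1: 0
p=1, q=0: 1
p=1, q=1: 1
Satisfying count = 3/4.
Tautology iff count = 4: no.

0


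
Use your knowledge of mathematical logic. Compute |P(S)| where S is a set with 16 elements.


The power set of a set with n elements has 2^n elements.
|P(S)| = 2^16 = 65536

65536


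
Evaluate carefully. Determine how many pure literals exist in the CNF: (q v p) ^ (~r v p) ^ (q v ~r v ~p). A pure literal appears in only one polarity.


Check each variable for pure literal status:
p: mixed (not pure)
q: pure positive
r: pure negative
Pure literal count = 2

2


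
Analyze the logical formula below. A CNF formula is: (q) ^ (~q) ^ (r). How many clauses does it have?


A CNF formula is a conjunction of clauses.
Clauses are separated by ^.
Counting the conjuncts: 3 clauses.

3


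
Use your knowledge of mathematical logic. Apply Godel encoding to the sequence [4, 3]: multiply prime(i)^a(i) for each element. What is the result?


Encode each element as an exponent of the corresponding prime:
  2^4 = 16
  3^3 = 27
Product = 16 * 27 = 432

432


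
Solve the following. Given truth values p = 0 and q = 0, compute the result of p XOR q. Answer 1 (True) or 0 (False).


p = 0, q = 0
Operation: p XOR q
Evaluate: 0 XOR 0 = 0

0


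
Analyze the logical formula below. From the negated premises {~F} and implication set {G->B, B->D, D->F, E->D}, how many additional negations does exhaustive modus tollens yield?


Initial negated facts: {~F}
Apply modus tollens to closure:
  ~F and D->F  =>  ~D
  ~D and E->D  =>  ~E
  ~D and B->D  =>  ~B
  ~B and G->B  =>  ~G
Final negated: {~B, ~D, ~E, ~F, ~G}
New negations: {~B, ~D, ~E, ~G}
Count = 4

4


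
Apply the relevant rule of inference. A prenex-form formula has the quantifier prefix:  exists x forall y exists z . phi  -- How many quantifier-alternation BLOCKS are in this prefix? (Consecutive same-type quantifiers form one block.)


Quantifier-type sequence: E A E  (A=forall, E=exists)
Group into maximal same-type runs:
  Ex1 | Ax1 | Ex1
Number of blocks = 3

3


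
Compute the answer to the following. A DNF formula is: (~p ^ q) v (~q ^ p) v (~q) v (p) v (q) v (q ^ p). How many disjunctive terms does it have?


A DNF formula is a disjunction of terms (conjunctions).
Terms are separated by v.
Counting the disjuncts: 6 terms.

6


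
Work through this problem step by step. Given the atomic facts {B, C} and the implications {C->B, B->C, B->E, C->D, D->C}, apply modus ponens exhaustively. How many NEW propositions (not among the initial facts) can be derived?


Initial facts: {B, C}
Apply modus ponens to closure:
  B and B->E  =>  E
  C and C->D  =>  D
Final known: {B, C, D, E}
New propositions: {D, E}
Count = 2

2


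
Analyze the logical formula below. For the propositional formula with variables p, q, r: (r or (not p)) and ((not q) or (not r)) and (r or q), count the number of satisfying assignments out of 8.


Evaluate all 8 assignments for p, q, r:
p=0, q=0, r=0: 0
p=0, q=0, r=1: 1
p=0, q=1, r=0: 1
p=0, q=1, r=1: 0
p=1, q=0, r=0: 0
p=1, q=0, r=1: 1
p=1, q=1, r=0: 0
p=1, q=1, r=1: 0
Satisfying count = 3

3


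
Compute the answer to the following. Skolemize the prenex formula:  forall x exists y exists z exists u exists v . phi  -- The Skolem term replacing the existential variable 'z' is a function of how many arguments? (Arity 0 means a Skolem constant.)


Quantifier prefix: forall x exists y exists z exists u exists v
'z' is existentially quantified at position 3.
Universal variables preceding it: x
Skolem function arity = 1

1


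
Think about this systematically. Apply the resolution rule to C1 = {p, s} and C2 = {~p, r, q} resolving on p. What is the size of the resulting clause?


Remove p from C1 and ~p from C2.
C1 remainder: {s}
C2 remainder: {r, q}
Union (resolvent): {q, r, s}
Resolvent has 3 literal(s).

3


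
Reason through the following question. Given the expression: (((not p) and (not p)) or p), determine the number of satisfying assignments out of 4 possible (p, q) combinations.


Check all 4 assignments:
p=0, q=0: 1
p=0, q=1: 1
p=1, q=0: 1
p=1, q=1: 1
Count of True = 4

4


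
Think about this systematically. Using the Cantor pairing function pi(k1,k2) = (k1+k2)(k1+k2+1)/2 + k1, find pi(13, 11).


k1 + k2 = 24
(k1+k2)(k1+k2+1)/2 = 24 * 25 / 2 = 300
pi = 300 + 13 = 313

313


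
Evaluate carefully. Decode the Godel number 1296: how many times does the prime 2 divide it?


Factorize 1296 by dividing by 2 repeatedly.
Division steps: 2 divides 1296 exactly 4 time(s).
Exponent of 2 = 4

4


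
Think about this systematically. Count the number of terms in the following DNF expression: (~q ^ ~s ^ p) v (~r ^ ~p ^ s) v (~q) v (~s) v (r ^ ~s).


A DNF formula is a disjunction of terms (conjunctions).
Terms are separated by v.
Counting the disjuncts: 5 terms.

5


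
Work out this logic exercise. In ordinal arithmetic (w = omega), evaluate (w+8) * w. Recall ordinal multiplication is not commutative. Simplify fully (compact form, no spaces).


Compute (w+8) * w.
Ordinal * is associative and left-distributive over +, but NOT commutative; for finite n>1, n*w = w but w*n stays w*n.
(w+8) * w = sup{(w+8)*k : k<w} = sup{w*k+8} = w^2 (the +8 tail is absorbed in the limit).
Result = w^2

w^2


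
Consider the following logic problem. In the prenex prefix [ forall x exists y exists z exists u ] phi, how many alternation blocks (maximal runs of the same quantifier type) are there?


Quantifier-type sequence: A E E E  (A=forall, E=exists)
Group into maximal same-type runs:
  Ax1 | Ex3
Number of blocks = 2

2


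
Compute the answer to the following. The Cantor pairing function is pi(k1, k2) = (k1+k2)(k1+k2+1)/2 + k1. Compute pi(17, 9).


k1 + k2 = 26
(k1+k2)(k1+k2+1)/2 = 26 * 27 / 2 = 351
pi = 351 + 17 = 368

368


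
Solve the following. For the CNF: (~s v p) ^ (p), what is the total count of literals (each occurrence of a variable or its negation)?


Counting literals in each clause:
Clause 1: 2 literal(s)
Clause 2: 1 literal(s)
Total = 3

3


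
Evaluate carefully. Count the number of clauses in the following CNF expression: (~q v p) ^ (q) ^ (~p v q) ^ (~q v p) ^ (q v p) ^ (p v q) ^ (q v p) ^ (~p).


A CNF formula is a conjunction of clauses.
Clauses are separated by ^.
Counting the conjuncts: 8 clauses.

8


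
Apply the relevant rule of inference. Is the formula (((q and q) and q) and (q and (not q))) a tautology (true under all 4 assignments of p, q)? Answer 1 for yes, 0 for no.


Check all 4 assignments:
p=0, q=0: 0
p=0, q=1: 0
p=1, q=0: 0
p=1, q=1: 0
Satisfying count = 0/4.
Tautology iff count = 4: no.

0


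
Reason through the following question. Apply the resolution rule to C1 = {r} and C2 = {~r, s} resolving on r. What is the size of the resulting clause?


Remove r from C1 and ~r from C2.
C1 remainder: {}
C2 remainder: {s}
Union (resolvent): {s}
Resolvent has 1 literal(s).

1


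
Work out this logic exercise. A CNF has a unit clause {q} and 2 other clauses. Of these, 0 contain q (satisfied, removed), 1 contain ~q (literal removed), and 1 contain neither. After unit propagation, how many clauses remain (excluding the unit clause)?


Satisfied (removed): 0
Shortened (remain): 1
Unchanged (remain): 1
Remaining = 1 + 1 = 2

2


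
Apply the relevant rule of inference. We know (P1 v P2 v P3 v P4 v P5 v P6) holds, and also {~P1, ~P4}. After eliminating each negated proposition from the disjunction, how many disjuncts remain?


Original disjuncts (6): P1, P2, P3, P4, P5, P6
Negated (eliminate): ~P1, ~P4
Remaining disjuncts: P2, P3, P5, P6
Count = 6 - 2 = 4

4


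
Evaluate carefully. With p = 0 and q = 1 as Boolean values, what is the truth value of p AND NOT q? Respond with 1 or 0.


p = 0, q = 1
Operation: p AND NOT q
Evaluate: 0 AND NOT 1 = 0

0


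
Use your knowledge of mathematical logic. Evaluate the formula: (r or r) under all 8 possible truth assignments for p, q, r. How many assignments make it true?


Check all 8 assignments:
p=0, q=0, r=0: 0
p=0, q=0, r=1: 1
p=0, q=1, r=0: 0
p=0, q=1, r=1: 1
p=1, q=0, r=0: 0
p=1, q=0, r=1: 1
p=1, q=1, r=0: 0
p=1, q=1, r=1: 1
Count of True = 4

4


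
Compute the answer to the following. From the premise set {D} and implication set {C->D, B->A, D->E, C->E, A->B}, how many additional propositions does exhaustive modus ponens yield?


Initial facts: {D}
Apply modus ponens to closure:
  D and D->E  =>  E
Final known: {D, E}
New propositions: {E}
Count = 1

1


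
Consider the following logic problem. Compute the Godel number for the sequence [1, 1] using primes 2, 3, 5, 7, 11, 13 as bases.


Encode each element as an exponent of the corresponding prime:
  2^1 = 2
  3^1 = 3
Product = 2 * 3 = 6

6


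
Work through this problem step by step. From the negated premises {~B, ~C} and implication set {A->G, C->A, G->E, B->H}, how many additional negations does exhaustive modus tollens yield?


Initial negated facts: {~B, ~C}
Apply modus tollens to closure:
  (no implication fires)
Final negated: {~B, ~C}
New negations: {(none)}
Count = 0

0


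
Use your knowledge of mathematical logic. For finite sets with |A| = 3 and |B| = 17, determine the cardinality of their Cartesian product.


The Cartesian product A x B contains all ordered pairs (a, b).
|A x B| = |A| * |B| = 3 * 17 = 51

51


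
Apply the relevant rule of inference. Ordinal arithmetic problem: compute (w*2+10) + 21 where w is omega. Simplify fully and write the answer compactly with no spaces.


Compute (w*2+10) + 21.
Ordinal + is associative but NOT commutative; for finite n>0, n + w = w but w + n stays w+n.
By associativity: (w*2+10) + 21 = w*2 + (10+21) = w*2+31.
Result = w*2+31

w*2+31


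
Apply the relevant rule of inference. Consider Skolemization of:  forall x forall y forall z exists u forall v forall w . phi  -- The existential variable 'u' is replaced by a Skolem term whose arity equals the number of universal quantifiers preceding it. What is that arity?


Quantifier prefix: forall x forall y forall z exists u forall v forall w
'u' is existentially quantified at position 4.
Universal variables preceding it: x, y, z
Skolem function arity = 3

3


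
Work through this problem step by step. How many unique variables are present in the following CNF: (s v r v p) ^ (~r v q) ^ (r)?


Identify each variable that appears in the formula.
Variables found: p, q, r, s
Count = 4

4


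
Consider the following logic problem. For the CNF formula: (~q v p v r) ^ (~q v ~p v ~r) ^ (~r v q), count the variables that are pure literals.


Check each variable for pure literal status:
p: mixed (not pure)
q: mixed (not pure)
r: mixed (not pure)
Pure literal count = 0

0


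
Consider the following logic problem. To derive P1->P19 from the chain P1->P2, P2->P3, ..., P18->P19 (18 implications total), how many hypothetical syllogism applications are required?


With 18 implications in a chain connecting 19 propositions:
P1->P2, P2->P3, ..., P18->P19
Steps needed = (number of implications) - 1 = 18 - 1 = 17

17


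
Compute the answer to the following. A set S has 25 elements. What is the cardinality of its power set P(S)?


The power set of a set with n elements has 2^n elements.
|P(S)| = 2^25 = 33554432

33554432


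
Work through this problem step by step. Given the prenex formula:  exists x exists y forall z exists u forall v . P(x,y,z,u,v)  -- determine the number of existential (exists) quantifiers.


Quantifier prefix: exists x exists y forall z exists u forall v
Mark each quantifier type:
  E E U E U
Universal count = 2, Existential count = 3
Asked for existential (exists) quantifiers: 3

3


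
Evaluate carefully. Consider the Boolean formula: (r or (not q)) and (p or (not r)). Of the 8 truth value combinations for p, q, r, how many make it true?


Evaluate all 8 assignments for p, q, r:
p=0, q=0, r=0: 1
p=0, q=0, r=1: 0
p=0, q=1, r=0: 0
p=0, q=1, r=1: 0
p=1, q=0, r=0: 1
p=1, q=0, r=1: 1
p=1, q=1, r=0: 0
p=1, q=1, r=1: 1
Satisfying count = 4

4


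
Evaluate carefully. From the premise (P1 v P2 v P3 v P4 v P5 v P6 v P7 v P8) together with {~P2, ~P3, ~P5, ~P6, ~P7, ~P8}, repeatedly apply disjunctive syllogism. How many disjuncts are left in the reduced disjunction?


Original disjuncts (8): P1, P2, P3, P4, P5, P6, P7, P8
Negated (eliminate): ~P2, ~P3, ~P5, ~P6, ~P7, ~P8
Remaining disjuncts: P1, P4
Count = 8 - 6 = 2

2


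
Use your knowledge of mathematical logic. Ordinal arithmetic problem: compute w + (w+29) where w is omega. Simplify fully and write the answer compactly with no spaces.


Compute w + (w+29).
Ordinal + is associative but NOT commutative; for finite n>0, n + w = w but w + n stays w+n.
w + (w+29) = (w+w) + 29 = w*2+29.
Result = w*2+29

w*2+29


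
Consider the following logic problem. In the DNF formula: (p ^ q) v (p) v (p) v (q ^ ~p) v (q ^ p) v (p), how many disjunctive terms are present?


A DNF formula is a disjunction of terms (conjunctions).
Terms are separated by v.
Counting the disjuncts: 6 terms.

6


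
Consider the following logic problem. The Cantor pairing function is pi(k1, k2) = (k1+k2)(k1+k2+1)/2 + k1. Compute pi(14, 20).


k1 + k2 = 34
(k1+k2)(k1+k2+1)/2 = 34 * 35 / 2 = 595
pi = 595 + 14 = 609

609


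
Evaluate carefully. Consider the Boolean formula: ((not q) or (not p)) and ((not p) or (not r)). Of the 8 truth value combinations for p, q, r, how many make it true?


Evaluate all 8 assignments for p, q, r:
p=0, q=0, r=0: 1
p=0, q=0, r=1: 1
p=0, q=1, r=0: 1
p=0, q=1, r=1: 1
p=1, q=0, r=0: 1
p=1, q=0, r=1: 0
p=1, q=1, r=0: 0
p=1, q=1, r=1: 0
Satisfying count = 5

5


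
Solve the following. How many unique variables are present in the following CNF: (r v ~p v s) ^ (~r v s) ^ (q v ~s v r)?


Identify each variable that appears in the formula.
Variables found: p, q, r, s
Count = 4

4


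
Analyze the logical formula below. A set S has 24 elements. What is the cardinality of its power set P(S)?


The power set of a set with n elements has 2^n elements.
|P(S)| = 2^24 = 16777216

16777216


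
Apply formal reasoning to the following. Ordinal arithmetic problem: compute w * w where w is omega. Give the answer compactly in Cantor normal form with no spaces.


Compute w * w.
Ordinal * is associative and left-distributive over +, but NOT commutative; for finite n>1, n*w = w but w*n stays w*n.
w * w = w^2 by definition.
Result = w^2

w^2


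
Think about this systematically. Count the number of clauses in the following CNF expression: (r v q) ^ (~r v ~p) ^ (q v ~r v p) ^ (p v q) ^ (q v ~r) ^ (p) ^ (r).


A CNF formula is a conjunction of clauses.
Clauses are separated by ^.
Counting the conjuncts: 7 clauses.

7


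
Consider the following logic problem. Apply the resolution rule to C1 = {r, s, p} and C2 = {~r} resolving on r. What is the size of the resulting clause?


Remove r from C1 and ~r from C2.
C1 remainder: {s, p}
C2 remainder: {}
Union (resolvent): {p, s}
Resolvent has 2 literal(s).

2


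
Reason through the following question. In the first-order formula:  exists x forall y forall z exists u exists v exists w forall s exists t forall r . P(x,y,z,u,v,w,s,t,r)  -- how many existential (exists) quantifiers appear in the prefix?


Quantifier prefix: exists x forall y forall z exists u exists v exists w forall s exists t forall r
Mark each quantifier type:
  E U U E E E U E U
Universal count = 4, Existential count = 5
Asked for existential (exists) quantifiers: 5

5


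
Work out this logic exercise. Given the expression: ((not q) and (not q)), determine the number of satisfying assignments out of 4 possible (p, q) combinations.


Check all 4 assignments:
p=0, q=0: 1
p=0, q=1: 0
p=1, q=0: 1
p=1, q=1: 0
Count of True = 2

2


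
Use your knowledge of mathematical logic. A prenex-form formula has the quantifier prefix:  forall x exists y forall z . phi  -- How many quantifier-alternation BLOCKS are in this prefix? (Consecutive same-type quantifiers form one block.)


Quantifier-type sequence: A E A  (A=forall, E=exists)
Group into maximal same-type runs:
  Ax1 | Ex1 | Ax1
Number of blocks = 3

3


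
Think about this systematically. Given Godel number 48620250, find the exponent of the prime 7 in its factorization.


Factorize 48620250 by dividing by 7 repeatedly.
Division steps: 7 divides 48620250 exactly 4 time(s).
Exponent of 7 = 4

4


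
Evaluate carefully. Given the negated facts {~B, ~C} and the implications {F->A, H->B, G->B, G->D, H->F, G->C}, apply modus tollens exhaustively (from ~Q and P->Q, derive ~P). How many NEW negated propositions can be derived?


Initial negated facts: {~B, ~C}
Apply modus tollens to closure:
  ~B and H->B  =>  ~H
  ~B and G->B  =>  ~G
Final negated: {~B, ~C, ~G, ~H}
New negations: {~G, ~H}
Count = 2

2


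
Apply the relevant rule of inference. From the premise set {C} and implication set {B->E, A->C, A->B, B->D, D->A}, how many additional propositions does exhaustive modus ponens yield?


Initial facts: {C}
Apply modus ponens to closure:
  (no implication fires)
Final known: {C}
New propositions: {(none)}
Count = 0

0


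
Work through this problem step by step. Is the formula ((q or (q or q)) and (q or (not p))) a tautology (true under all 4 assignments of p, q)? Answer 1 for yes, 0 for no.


Check all 4 assignments:
p=0, q=0: 0
p=0, q=1: 1
p=1, q=0: 0
p=1, q=1: 1
Satisfying count = 2/4.
Tautology iff count = 4: no.

0


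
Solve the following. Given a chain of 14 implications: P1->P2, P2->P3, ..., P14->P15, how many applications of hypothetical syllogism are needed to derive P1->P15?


With 14 implications in a chain connecting 15 propositions:
P1->P2, P2->P3, ..., P14->P15
Steps needed = (number of implications) - 1 = 14 - 1 = 13

13


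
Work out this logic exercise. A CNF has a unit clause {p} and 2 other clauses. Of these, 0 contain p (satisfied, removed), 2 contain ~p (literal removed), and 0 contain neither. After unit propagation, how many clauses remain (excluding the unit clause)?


Satisfied (removed): 0
Shortened (remain): 2
Unchanged (remain): 0
Remaining = 2 + 0 = 2

2


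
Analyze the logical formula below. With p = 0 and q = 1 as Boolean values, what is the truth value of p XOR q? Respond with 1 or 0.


p = 0, q = 1
Operation: p XOR q
Evaluate: 0 XOR 1 = 1

1


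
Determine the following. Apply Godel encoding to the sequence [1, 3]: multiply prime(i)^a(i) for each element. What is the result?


Encode each element as an exponent of the corresponding prime:
  2^1 = 2
  3^3 = 27
Product = 2 * 27 = 54

54


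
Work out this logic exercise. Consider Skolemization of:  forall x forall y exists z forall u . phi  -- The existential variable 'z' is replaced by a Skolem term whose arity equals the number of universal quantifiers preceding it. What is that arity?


Quantifier prefix: forall x forall y exists z forall u
'z' is existentially quantified at position 3.
Universal variables preceding it: x, y
Skolem function arity = 2

2


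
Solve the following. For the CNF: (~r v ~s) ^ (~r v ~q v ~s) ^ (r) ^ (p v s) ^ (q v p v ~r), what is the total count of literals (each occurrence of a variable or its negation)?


Counting literals in each clause:
Clause 1: 2 literal(s)
Clause 2: 3 literal(s)
Clause 3: 1 literal(s)
Clause 4: 2 literal(s)
Clause 5: 3 literal(s)
Total = 11

11


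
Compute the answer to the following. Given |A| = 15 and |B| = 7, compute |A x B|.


The Cartesian product A x B contains all ordered pairs (a, b).
|A x B| = |A| * |B| = 15 * 7 = 105

105


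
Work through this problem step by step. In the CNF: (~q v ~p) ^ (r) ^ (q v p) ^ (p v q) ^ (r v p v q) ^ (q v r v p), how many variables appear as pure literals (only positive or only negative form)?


Check each variable for pure literal status:
p: mixed (not pure)
q: mixed (not pure)
r: pure positive
Pure literal count = 1

1


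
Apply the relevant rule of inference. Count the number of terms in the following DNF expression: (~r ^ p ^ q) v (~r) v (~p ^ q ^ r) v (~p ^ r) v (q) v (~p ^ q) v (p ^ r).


A DNF formula is a disjunction of terms (conjunctions).
Terms are separated by v.
Counting the disjuncts: 7 terms.

7


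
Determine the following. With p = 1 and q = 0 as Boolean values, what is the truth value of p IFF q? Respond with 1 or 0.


p = 1, q = 0
Operation: p IFF q
Evaluate: 1 IFF 0 = 0

0


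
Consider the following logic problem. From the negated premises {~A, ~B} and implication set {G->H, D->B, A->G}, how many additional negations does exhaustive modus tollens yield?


Initial negated facts: {~A, ~B}
Apply modus tollens to closure:
  ~B and D->B  =>  ~D
Final negated: {~A, ~B, ~D}
New negations: {~D}
Count = 1

1


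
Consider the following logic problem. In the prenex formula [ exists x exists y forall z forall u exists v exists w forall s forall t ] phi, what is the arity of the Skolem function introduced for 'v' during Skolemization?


Quantifier prefix: exists x exists y forall z forall u exists v exists w forall s forall t
'v' is existentially quantified at position 5.
Universal variables preceding it: z, u
Skolem function arity = 2

2


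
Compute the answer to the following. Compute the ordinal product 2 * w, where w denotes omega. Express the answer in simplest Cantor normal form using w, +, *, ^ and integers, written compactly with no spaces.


Compute 2 * w.
Ordinal * is associative and left-distributive over +, but NOT commutative; for finite n>1, n*w = w but w*n stays w*n.
For finite n>0, n * w = sup{n*k : k<w} = w. So 2 * w = w.
Result = w

w


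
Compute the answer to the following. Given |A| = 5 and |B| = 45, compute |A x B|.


The Cartesian product A x B contains all ordered pairs (a, b).
|A x B| = |A| * |B| = 5 * 45 = 225

225


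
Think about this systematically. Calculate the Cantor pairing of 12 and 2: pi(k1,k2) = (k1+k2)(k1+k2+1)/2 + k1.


k1 + k2 = 14
(k1+k2)(k1+k2+1)/2 = 14 * 15 / 2 = 105
pi = 105 + 12 = 117

117


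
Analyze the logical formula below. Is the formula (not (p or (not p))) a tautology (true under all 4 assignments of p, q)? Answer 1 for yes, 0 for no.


Check all 4 assignments:
p=0, q=0: 0
p=0, q=1: 0
p=1, q=0: 0
p=1, q=1: 0
Satisfying count = 0/4.
Tautology iff count = 4: no.

0


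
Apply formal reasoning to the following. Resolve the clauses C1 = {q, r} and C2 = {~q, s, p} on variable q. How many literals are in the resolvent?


Remove q from C1 and ~q from C2.
C1 remainder: {r}
C2 remainder: {s, p}
Union (resolvent): {p, r, s}
Resolvent has 3 literal(s).

3


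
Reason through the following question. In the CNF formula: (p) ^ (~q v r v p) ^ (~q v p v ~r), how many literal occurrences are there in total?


Counting literals in each clause:
Clause 1: 1 literal(s)
Clause 2: 3 literal(s)
Clause 3: 3 literal(s)
Total = 7

7


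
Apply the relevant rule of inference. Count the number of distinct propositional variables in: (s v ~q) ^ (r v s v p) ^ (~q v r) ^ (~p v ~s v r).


Identify each variable that appears in the formula.
Variables found: p, q, r, s
Count = 4

4


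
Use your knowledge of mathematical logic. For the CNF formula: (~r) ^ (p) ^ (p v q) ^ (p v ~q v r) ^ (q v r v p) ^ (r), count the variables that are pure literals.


Check each variable for pure literal status:
p: pure positive
q: mixed (not pure)
r: mixed (not pure)
Pure literal count = 1

1


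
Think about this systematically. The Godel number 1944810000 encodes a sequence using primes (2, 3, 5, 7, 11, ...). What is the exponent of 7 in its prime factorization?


Factorize 1944810000 by dividing by 7 repeatedly.
Division steps: 7 divides 1944810000 exactly 4 time(s).
Exponent of 7 = 4

4


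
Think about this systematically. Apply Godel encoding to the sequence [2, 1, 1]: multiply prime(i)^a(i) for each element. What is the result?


Encode each element as an exponent of the corresponding prime:
  2^2 = 4
  3^1 = 3
  5^1 = 5
Product = 4 * 3 * 5 = 60

60


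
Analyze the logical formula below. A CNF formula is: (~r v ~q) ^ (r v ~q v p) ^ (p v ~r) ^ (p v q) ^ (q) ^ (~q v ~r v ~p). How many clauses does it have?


A CNF formula is a conjunction of clauses.
Clauses are separated by ^.
Counting the conjuncts: 6 clauses.

6


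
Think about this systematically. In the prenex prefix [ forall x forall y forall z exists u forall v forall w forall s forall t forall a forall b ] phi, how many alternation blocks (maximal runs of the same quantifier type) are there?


Quantifier-type sequence: A A A E A A A A A A  (A=forall, E=exists)
Group into maximal same-type runs:
  Ax3 | Ex1 | Ax6
Number of blocks = 3

3


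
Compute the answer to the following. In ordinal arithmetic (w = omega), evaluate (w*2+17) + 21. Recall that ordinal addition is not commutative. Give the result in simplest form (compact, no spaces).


Compute (w*2+17) + 21.
Ordinal + is associative but NOT commutative; for finite n>0, n + w = w but w + n stays w+n.
By associativity: (w*2+17) + 21 = w*2 + (17+21) = w*2+38.
Result = w*2+38

w*2+38


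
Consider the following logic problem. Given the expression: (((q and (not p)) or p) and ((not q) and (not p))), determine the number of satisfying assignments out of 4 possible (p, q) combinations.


Check all 4 assignments:
p=0, q=0: 0
p=0, q=1: 0
p=1, q=0: 0
p=1, q=1: 0
Count of True = 0

0


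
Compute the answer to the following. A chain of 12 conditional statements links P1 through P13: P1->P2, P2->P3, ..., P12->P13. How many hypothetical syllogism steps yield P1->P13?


With 12 implications in a chain connecting 13 propositions:
P1->P2, P2->P3, ..., P12->P13
Steps needed = (number of implications) - 1 = 12 - 1 = 11

11


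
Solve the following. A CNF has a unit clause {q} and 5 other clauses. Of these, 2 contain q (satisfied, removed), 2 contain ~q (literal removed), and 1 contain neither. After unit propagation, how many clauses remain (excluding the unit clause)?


Satisfied (removed): 2
Shortened (remain): 2
Unchanged (remain): 1
Remaining = 2 + 1 = 3

3


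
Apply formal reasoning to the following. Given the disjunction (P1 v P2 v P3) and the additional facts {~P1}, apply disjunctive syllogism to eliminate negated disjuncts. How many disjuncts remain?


Original disjuncts (3): P1, P2, P3
Negated (eliminate): ~P1
Remaining disjuncts: P2, P3
Count = 3 - 1 = 2

2


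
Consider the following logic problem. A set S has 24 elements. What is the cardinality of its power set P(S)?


The power set of a set with n elements has 2^n elements.
|P(S)| = 2^24 = 16777216

16777216


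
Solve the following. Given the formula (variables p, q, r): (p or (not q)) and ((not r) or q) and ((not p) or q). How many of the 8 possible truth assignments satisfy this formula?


Evaluate all 8 assignments for p, q, r:
p=0, q=0, r=0: 1
p=0, q=0, r=1: 0
p=0, q=1, r=0: 0
p=0, q=1, r=1: 0
p=1, q=0, r=0: 0
p=1, q=0, r=1: 0
p=1, q=1, r=0: 1
p=1, q=1, r=1: 1
Satisfying count = 3

3


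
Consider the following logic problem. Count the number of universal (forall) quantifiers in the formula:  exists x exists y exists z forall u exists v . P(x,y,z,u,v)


Quantifier prefix: exists x exists y exists z forall u exists v
Mark each quantifier type:
  E E E U E
Universal count = 1, Existential count = 4
Asked for universal (forall) quantifiers: 1

1


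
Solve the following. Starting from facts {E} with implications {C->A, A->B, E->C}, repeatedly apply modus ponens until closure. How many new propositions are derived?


Initial facts: {E}
Apply modus ponens to closure:
  E and E->C  =>  C
  C and C->A  =>  A
  A and A->B  =>  B
Final known: {A, B, C, E}
New propositions: {A, B, C}
Count = 3

3


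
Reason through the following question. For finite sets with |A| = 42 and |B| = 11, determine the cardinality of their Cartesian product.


The Cartesian product A x B contains all ordered pairs (a, b).
|A x B| = |A| * |B| = 42 * 11 = 462

462


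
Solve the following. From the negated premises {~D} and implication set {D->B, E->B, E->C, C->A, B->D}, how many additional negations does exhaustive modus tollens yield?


Initial negated facts: {~D}
Apply modus tollens to closure:
  ~D and B->D  =>  ~B
  ~B and E->B  =>  ~E
Final negated: {~B, ~D, ~E}
New negations: {~B, ~E}
Count = 2

2


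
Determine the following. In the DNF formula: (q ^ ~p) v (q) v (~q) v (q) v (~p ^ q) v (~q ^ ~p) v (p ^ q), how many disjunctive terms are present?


A DNF formula is a disjunction of terms (conjunctions).
Terms are separated by v.
Counting the disjuncts: 7 terms.

7


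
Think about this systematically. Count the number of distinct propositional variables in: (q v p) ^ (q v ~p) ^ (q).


Identify each variable that appears in the formula.
Variables found: p, q
Count = 2

2


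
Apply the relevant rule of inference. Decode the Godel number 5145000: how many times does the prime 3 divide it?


Factorize 5145000 by dividing by 3 repeatedly.
Division steps: 3 divides 5145000 exactly 1 time(s).
Exponent of 3 = 1

1


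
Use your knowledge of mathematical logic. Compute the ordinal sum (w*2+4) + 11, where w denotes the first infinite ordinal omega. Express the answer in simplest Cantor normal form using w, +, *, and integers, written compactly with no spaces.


Compute (w*2+4) + 11.
Ordinal + is associative but NOT commutative; for finite n>0, n + w = w but w + n stays w+n.
By associativity: (w*2+4) + 11 = w*2 + (4+11) = w*2+15.
Result = w*2+15

w*2+15


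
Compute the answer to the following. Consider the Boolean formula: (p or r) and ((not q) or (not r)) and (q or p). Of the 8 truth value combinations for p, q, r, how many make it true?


Evaluate all 8 assignments for p, q, r:
p=0, q=0, r=0: 0
p=0, q=0, r=1: 0
p=0, q=1, r=0: 0
p=0, q=1, r=1: 0
p=1, q=0, r=0: 1
p=1, q=0, r=1: 1
p=1, q=1, r=0: 1
p=1, q=1, r=1: 0
Satisfying count = 3

3


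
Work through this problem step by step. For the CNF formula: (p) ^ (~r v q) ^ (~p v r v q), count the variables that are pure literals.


Check each variable for pure literal status:
p: mixed (not pure)
q: pure positive
r: mixed (not pure)
Pure literal count = 1

1


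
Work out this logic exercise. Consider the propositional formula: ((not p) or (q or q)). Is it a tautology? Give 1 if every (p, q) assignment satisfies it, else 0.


Check all 4 assignments:
p=0, q=0: 1
p=0, q=1: 1
p=1, q=0: 0
p=1, q=1: 1
Satisfying count = 3/4.
Tautology iff count = 4: no.

0


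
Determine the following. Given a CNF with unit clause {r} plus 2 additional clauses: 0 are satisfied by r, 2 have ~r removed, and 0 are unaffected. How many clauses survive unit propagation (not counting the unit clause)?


Satisfied (removed): 0
Shortened (remain): 2
Unchanged (remain): 0
Remaining = 2 + 0 = 2

2


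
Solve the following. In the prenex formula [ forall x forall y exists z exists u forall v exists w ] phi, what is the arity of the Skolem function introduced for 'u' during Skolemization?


Quantifier prefix: forall x forall y exists z exists u forall v exists w
'u' is existentially quantified at position 4.
Universal variables preceding it: x, y
Skolem function arity = 2

2


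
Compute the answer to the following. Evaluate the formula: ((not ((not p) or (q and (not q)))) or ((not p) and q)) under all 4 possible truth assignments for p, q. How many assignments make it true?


Check all 4 assignments:
p=0, q=0: 0
p=0, q=1: 1
p=1, q=0: 1
p=1, q=1: 1
Count of True = 3

3


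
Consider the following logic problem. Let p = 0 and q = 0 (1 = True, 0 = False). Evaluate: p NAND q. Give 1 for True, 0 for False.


p = 0, q = 0
Operation: p NAND q
Evaluate: 0 NAND 0 = 1

1


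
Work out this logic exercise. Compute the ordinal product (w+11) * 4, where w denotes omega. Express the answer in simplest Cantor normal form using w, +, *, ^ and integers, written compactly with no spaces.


Compute (w+11) * 4.
Ordinal * is associative and left-distributive over +, but NOT commutative; for finite n>1, n*w = w but w*n stays w*n.
(w+11) * 4 = (w+11) repeated 4 times. Each intermediate +11 is absorbed by the following w; only the last survives: w*4+11.
Result = w*4+11

w*4+11


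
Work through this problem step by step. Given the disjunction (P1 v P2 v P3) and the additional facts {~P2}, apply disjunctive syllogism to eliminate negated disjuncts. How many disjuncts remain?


Original disjuncts (3): P1, P2, P3
Negated (eliminate): ~P2
Remaining disjuncts: P1, P3
Count = 3 - 1 = 2

2


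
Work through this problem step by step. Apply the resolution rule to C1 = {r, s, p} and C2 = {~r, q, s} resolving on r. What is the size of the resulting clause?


Remove r from C1 and ~r from C2.
C1 remainder: {s, p}
C2 remainder: {q, s}
Union (resolvent): {p, q, s}
Resolvent has 3 literal(s).

3


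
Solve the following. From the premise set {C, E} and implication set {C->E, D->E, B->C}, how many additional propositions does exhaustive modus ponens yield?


Initial facts: {C, E}
Apply modus ponens to closure:
  (no implication fires)
Final known: {C, E}
New propositions: {(none)}
Count = 0

0


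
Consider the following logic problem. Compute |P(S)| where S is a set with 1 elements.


The power set of a set with n elements has 2^n elements.
|P(S)| = 2^1 = 2

2


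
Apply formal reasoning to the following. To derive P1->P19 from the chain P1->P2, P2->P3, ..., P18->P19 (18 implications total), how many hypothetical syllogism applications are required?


With 18 implications in a chain connecting 19 propositions:
P1->P2, P2->P3, ..., P18->P19
Steps needed = (number of implications) - 1 = 18 - 1 = 17

17


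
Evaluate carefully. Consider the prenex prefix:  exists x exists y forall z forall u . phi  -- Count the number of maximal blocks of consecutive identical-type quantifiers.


Quantifier-type sequence: E E A A  (A=forall, E=exists)
Group into maximal same-type runs:
  Ex2 | Ax2
Number of blocks = 2

2


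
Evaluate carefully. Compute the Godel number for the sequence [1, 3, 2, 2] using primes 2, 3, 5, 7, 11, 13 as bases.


Encode each element as an exponent of the corresponding prime:
  2^1 = 2
  3^3 = 27
  5^2 = 25
  7^2 = 49
Product = 2 * 27 * 25 * 49 = 66150

66150


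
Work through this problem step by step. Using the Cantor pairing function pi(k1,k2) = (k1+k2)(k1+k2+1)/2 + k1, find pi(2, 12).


k1 + k2 = 14
(k1+k2)(k1+k2+1)/2 = 14 * 15 / 2 = 105
pi = 105 + 2 = 107

107


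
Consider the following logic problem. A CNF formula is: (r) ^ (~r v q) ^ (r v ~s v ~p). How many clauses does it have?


A CNF formula is a conjunction of clauses.
Clauses are separated by ^.
Counting the conjuncts: 3 clauses.

3


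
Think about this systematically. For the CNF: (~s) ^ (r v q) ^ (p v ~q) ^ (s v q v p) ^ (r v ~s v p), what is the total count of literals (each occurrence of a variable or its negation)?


Counting literals in each clause:
Clause 1: 1 literal(s)
Clause 2: 2 literal(s)
Clause 3: 2 literal(s)
Clause 4: 3 literal(s)
Clause 5: 3 literal(s)
Total = 11

11


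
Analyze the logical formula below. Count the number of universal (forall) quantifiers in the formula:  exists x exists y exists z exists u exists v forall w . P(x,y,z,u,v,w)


Quantifier prefix: exists x exists y exists z exists u exists v forall w
Mark each quantifier type:
  E E E E E U
Universal count = 1, Existential count = 5
Asked for universal (forall) quantifiers: 1

1
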